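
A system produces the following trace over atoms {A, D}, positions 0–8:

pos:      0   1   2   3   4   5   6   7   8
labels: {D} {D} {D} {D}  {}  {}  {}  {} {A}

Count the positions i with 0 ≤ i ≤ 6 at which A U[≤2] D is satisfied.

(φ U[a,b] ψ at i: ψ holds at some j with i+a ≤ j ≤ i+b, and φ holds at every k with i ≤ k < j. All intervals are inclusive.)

4

Evaluate at each i in [0,6]:
  i=0: ✓ (rhs at j=0)
  i=1: ✓ (rhs at j=1)
  i=2: ✓ (rhs at j=2)
  i=3: ✓ (rhs at j=3)
  i=4: ✗ (no rhs in [4,6])
  i=5: ✗ (no rhs in [5,7])
  i=6: ✗ (no rhs in [6,8])
Positions where it holds: {0, 1, 2, 3} → 4.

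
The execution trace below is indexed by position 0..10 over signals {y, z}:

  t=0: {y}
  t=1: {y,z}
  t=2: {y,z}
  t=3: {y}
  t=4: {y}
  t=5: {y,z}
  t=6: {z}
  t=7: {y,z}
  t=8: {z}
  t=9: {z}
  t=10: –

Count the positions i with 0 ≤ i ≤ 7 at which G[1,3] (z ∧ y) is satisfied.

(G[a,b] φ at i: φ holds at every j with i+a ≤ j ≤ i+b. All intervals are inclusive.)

0

Evaluate at each i in [0,7]:
  i=0: ✗ (fails at j=3)
  i=1: ✗ (fails at j=3)
  i=2: ✗ (fails at j=3)
  i=3: ✗ (fails at j=4)
  i=4: ✗ (fails at j=6)
  i=5: ✗ (fails at j=6)
  i=6: ✗ (fails at j=8)
  i=7: ✗ (fails at j=8)
Positions where it holds: {} → 0.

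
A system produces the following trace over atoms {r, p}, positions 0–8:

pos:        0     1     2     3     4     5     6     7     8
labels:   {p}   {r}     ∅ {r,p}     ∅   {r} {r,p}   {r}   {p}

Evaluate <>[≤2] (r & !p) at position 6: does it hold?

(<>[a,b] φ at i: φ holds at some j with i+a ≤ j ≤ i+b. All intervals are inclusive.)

Holds

Check (r & !p) at each j in [6,8]:
  j=6: false
  j=7: true
  j=8: false
Found at j=7 → formula holds.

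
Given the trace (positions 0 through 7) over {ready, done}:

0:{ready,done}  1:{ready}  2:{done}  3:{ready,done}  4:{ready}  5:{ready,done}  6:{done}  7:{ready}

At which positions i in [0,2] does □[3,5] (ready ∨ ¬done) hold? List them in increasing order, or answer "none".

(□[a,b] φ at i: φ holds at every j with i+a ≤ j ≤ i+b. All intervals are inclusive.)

Evaluate at each i in [0,2]:
  i=0: ✓ (all of [3,5])
  i=1: ✗ (fails at j=6)
  i=2: ✗ (fails at j=6)

0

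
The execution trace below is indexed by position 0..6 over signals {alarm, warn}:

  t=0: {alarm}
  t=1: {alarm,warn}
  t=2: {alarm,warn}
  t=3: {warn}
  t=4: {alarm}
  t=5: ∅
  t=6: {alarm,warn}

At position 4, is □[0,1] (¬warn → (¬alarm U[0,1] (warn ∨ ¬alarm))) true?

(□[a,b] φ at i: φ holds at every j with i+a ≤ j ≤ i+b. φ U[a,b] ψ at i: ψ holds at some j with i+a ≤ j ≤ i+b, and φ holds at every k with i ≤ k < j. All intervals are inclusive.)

Check (¬warn → (¬alarm U[0,1] (warn ∨ ¬alarm))) at every j in [4,5]:
  j=4: antecedent true; consequent fails → ✗
  j=5: antecedent true; consequent holds → ✓
Fails at j=4 → formula fails.

False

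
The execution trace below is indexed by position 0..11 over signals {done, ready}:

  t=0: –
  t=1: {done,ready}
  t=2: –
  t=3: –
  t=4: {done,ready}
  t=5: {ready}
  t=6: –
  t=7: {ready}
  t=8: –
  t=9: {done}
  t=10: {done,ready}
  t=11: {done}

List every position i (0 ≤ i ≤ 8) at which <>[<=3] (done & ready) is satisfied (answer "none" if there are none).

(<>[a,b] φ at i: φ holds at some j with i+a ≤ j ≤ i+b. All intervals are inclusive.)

0, 1, 2, 3, 4, 7, 8

Evaluate at each i in [0,8]:
  i=0: ✓ (witness j=1)
  i=1: ✓ (witness j=1)
  i=2: ✓ (witness j=4)
  i=3: ✓ (witness j=4)
  i=4: ✓ (witness j=4)
  i=5: ✗ (none in [5,8])
  i=6: ✗ (none in [6,9])
  i=7: ✓ (witness j=10)
  i=8: ✓ (witness j=10)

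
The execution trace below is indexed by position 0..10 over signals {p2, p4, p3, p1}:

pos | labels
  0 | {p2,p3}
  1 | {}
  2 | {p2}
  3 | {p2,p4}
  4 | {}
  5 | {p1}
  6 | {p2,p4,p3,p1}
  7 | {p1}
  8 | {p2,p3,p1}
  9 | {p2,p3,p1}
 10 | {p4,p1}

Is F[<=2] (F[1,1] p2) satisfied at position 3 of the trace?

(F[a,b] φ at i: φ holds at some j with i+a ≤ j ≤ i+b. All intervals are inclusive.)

True

Check F[1,1] p2 at each j in [3,5]:
  j=3: fails (none in [4,4])
  j=4: fails (none in [5,5])
  j=5: holds (witness at 6)
Found at j=5 → formula holds.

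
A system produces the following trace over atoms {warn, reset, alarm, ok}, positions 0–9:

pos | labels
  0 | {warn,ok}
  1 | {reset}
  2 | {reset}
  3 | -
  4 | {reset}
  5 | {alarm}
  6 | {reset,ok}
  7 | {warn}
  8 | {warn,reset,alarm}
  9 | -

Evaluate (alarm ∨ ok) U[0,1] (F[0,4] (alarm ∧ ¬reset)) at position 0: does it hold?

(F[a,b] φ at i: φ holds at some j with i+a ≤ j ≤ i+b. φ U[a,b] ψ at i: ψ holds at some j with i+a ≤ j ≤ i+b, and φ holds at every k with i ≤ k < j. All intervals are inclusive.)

Holds

Need some j in [0,1] with F[0,4] (alarm ∧ ¬reset), and (alarm ∨ ok) at every k in [0,j-1].
  j=0: F[0,4] (alarm ∧ ¬reset) — fails (none in [0,4]).
  j=1: F[0,4] (alarm ∧ ¬reset) holds; (alarm ∨ ok) holds at every k in [0,0] → satisfied.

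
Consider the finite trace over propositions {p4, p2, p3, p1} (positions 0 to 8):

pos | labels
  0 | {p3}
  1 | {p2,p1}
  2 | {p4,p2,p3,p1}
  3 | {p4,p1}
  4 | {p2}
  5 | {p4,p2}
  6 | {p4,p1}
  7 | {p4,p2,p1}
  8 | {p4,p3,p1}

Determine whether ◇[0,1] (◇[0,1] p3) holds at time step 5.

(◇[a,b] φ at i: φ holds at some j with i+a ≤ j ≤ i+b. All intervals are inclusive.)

Check ◇[0,1] p3 at each j in [5,6]:
  j=5: fails (none in [5,6])
  j=6: fails (none in [6,7])
No position in the window satisfies it → formula fails.

False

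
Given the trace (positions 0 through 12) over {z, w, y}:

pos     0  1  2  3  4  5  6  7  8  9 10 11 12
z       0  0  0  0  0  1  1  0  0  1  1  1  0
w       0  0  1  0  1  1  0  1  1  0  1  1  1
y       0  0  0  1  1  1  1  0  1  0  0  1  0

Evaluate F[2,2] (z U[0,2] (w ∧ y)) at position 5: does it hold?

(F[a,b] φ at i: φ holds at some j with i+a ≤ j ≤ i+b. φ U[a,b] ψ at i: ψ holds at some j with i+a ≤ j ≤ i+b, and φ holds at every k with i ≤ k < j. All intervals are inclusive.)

Check (z U[0,2] (w ∧ y)) at each j in [7,7]:
  j=7: fails
No position in the window satisfies it → formula fails.

No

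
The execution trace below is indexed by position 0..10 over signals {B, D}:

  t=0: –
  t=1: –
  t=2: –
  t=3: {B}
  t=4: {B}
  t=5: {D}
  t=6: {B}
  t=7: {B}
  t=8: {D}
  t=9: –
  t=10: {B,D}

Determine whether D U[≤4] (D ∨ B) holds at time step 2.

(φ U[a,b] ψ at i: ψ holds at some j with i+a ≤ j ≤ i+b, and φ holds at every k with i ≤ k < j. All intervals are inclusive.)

Need some j in [2,6] with (D ∨ B), and D at every k in [2,j-1].
  j=2: (D ∨ B) false.
  j=3: (D ∨ B) holds, but D fails at k=2 → not this j.
  j=4: (D ∨ B) holds, but D fails at k=2 → not this j.
  j=5: (D ∨ B) holds, but D fails at k=2 → not this j.
  j=6: (D ∨ B) holds, but D fails at k=2 → not this j.
No j in the window works → until fails.

No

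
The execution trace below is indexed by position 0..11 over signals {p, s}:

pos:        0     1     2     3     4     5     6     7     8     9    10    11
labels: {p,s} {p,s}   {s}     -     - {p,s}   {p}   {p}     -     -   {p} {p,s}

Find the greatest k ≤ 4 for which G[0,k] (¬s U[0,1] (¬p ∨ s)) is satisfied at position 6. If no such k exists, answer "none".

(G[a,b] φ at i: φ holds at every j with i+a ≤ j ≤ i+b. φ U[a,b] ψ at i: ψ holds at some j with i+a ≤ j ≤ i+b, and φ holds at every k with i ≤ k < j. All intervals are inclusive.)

(¬s U[0,1] (¬p ∨ s)) must hold from j=6 onward; find where it first fails.
  j=6: fails → no k works.

none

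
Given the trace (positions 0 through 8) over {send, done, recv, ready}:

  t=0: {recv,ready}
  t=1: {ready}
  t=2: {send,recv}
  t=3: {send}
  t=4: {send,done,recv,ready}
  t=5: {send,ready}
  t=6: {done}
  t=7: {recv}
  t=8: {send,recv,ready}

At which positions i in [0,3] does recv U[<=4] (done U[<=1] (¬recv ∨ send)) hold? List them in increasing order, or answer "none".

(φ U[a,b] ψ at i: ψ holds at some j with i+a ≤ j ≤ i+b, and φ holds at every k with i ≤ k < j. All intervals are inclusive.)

0, 1, 2, 3

Evaluate at each i in [0,3]:
  i=0: ✓ (rhs at j=1; lhs holds on [0,0])
  i=1: ✓ (rhs at j=1)
  i=2: ✓ (rhs at j=2)
  i=3: ✓ (rhs at j=3)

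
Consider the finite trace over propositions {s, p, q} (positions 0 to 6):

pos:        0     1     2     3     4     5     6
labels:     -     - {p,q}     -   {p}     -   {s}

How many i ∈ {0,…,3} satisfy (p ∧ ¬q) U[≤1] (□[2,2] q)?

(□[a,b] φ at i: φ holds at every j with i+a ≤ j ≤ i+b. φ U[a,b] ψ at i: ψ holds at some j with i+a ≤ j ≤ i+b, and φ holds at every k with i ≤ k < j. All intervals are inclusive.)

Evaluate at each i in [0,3]:
  i=0: ✓ (rhs at j=0)
  i=1: ✗ (no rhs in [1,2])
  i=2: ✗ (no rhs in [2,3])
  i=3: ✗ (no rhs in [3,4])
Positions where it holds: {0} → 1.

1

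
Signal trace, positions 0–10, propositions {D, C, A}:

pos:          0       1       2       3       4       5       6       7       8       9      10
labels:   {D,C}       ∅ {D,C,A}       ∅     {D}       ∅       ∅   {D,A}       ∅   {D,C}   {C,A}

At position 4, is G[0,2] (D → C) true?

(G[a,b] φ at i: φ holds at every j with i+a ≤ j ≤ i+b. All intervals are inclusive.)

Check (D → C) at every j in [4,6]:
  j=4: antecedent true; consequent false → ✗
  j=5: antecedent false → ✓
  j=6: antecedent false → ✓
Fails at j=4 → formula fails.

Does not hold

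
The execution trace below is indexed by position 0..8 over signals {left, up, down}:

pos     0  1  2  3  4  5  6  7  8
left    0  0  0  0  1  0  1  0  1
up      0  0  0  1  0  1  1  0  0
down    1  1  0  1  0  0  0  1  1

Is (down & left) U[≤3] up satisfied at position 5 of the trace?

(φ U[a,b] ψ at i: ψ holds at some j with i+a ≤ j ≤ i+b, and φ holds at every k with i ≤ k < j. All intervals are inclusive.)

True

Need some j in [5,8] with up, and (down & left) at every k in [5,j-1].
  j=5: up holds; no prefix to check → satisfied.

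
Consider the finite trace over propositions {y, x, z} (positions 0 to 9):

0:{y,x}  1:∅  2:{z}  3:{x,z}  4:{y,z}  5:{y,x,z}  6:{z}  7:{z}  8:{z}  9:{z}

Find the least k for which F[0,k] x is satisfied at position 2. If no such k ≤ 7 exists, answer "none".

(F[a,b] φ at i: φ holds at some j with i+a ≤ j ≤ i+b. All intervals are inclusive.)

Scan j = 2,3,… for x:
  j=2: fails
  j=3: holds
First hit at j=3, so smallest k = 3-2 = 1.

1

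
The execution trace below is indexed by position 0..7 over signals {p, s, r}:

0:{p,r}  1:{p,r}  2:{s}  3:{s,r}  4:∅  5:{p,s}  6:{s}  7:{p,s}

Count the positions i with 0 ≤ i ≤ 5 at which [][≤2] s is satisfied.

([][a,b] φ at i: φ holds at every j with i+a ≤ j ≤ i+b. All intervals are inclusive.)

1

Evaluate at each i in [0,5]:
  i=0: ✗ (fails at j=0)
  i=1: ✗ (fails at j=1)
  i=2: ✗ (fails at j=4)
  i=3: ✗ (fails at j=4)
  i=4: ✗ (fails at j=4)
  i=5: ✓ (all of [5,7])
Positions where it holds: {5} → 1.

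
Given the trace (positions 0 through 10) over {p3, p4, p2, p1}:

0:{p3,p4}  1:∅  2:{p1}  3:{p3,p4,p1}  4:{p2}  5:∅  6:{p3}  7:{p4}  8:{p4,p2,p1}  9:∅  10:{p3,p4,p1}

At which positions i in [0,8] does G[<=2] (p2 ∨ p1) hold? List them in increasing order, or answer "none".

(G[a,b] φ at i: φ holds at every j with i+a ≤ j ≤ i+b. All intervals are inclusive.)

2

Evaluate at each i in [0,8]:
  i=0: ✗ (fails at j=0)
  i=1: ✗ (fails at j=1)
  i=2: ✓ (all of [2,4])
  i=3: ✗ (fails at j=5)
  i=4: ✗ (fails at j=5)
  i=5: ✗ (fails at j=5)
  i=6: ✗ (fails at j=6)
  i=7: ✗ (fails at j=7)
  i=8: ✗ (fails at j=9)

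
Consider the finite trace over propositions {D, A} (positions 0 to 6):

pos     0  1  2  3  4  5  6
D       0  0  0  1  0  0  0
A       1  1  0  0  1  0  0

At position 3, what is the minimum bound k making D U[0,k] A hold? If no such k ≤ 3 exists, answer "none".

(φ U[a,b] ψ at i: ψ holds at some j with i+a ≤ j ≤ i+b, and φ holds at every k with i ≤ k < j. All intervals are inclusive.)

Need earliest j ≥ 3 with A, and D at every k in [3,j-1].
  j=3: rhs fails.
  j=4: rhs holds; lhs holds on [3,3]. k = 1.

1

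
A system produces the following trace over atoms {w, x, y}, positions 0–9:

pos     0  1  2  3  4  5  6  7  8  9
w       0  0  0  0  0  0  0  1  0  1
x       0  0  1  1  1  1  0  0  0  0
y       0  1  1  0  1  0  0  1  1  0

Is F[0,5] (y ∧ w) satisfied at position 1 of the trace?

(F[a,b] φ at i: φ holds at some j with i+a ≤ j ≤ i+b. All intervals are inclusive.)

False

Check (y ∧ w) at each j in [1,6]:
  j=1: false
  j=2: false
  j=3: false
  j=4: false
  j=5: false
  j=6: false
No position in the window satisfies it → formula fails.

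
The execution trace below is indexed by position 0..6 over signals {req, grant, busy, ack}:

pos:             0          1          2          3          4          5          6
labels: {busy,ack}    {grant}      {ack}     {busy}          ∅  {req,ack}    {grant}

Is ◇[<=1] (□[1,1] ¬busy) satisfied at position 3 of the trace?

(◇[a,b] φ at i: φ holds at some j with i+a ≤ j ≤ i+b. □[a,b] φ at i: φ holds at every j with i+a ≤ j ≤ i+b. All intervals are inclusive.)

Yes

Check □[1,1] ¬busy at each j in [3,4]:
  j=3: holds on [4,4]
  j=4: holds on [5,5]
Found at j=3 → formula holds.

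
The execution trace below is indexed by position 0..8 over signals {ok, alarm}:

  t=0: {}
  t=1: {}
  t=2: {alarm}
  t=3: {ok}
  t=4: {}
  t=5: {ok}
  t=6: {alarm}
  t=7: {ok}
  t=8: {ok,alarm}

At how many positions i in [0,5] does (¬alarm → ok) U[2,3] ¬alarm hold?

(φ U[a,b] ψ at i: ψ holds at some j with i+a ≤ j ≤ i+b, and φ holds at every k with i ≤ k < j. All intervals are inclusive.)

2

Evaluate at each i in [0,5]:
  i=0: ✗ (lhs fails at k=0 before rhs at j=3)
  i=1: ✗ (lhs fails at k=1 before rhs at j=3)
  i=2: ✓ (rhs at j=4; lhs holds on [2,3])
  i=3: ✗ (lhs fails at k=4 before rhs at j=5)
  i=4: ✗ (lhs fails at k=4 before rhs at j=7)
  i=5: ✓ (rhs at j=7; lhs holds on [5,6])
Positions where it holds: {2, 5} → 2.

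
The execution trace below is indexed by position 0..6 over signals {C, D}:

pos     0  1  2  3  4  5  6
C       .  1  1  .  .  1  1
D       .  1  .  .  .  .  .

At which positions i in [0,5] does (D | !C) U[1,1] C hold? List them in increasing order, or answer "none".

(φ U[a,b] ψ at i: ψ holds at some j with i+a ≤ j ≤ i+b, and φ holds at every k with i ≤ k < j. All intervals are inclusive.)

Evaluate at each i in [0,5]:
  i=0: ✓ (rhs at j=1; lhs holds on [0,0])
  i=1: ✓ (rhs at j=2; lhs holds on [1,1])
  i=2: ✗ (no rhs in [3,3])
  i=3: ✗ (no rhs in [4,4])
  i=4: ✓ (rhs at j=5; lhs holds on [4,4])
  i=5: ✗ (lhs fails at k=5 before rhs at j=6)

0, 1, 4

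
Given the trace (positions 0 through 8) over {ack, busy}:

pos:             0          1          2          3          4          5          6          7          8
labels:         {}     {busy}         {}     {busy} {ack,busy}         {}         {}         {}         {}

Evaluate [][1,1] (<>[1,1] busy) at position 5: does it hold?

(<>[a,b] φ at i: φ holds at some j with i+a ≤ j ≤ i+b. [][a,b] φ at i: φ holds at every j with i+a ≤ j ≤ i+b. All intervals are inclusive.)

Check <>[1,1] busy at every j in [6,6]:
  j=6: fails (none in [7,7])
Fails at j=6 → formula fails.

False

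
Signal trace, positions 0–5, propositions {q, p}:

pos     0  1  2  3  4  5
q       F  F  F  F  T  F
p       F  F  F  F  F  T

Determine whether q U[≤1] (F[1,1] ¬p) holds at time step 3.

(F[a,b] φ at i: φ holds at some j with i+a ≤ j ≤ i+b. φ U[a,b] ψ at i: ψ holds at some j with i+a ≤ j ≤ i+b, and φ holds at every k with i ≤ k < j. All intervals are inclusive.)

Need some j in [3,4] with F[1,1] ¬p, and q at every k in [3,j-1].
  j=3: F[1,1] ¬p holds; no prefix to check → satisfied.

True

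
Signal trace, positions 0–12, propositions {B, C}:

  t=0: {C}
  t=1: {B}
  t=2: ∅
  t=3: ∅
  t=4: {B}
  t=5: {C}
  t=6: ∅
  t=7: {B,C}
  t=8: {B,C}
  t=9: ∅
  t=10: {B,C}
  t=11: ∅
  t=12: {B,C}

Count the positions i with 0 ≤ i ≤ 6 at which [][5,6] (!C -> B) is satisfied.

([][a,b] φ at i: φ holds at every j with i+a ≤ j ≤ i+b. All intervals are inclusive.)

Evaluate at each i in [0,6]:
  i=0: ✗ (fails at j=6)
  i=1: ✗ (fails at j=6)
  i=2: ✓ (all of [7,8])
  i=3: ✗ (fails at j=9)
  i=4: ✗ (fails at j=9)
  i=5: ✗ (fails at j=11)
  i=6: ✗ (fails at j=11)
Positions where it holds: {2} → 1.

1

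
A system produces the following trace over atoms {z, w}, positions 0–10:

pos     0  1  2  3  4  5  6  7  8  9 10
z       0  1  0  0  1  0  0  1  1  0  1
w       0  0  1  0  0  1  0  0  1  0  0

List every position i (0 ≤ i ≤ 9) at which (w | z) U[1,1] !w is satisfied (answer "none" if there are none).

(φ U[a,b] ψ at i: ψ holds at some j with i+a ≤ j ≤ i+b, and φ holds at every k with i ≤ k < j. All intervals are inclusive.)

Evaluate at each i in [0,9]:
  i=0: ✗ (lhs fails at k=0 before rhs at j=1)
  i=1: ✗ (no rhs in [2,2])
  i=2: ✓ (rhs at j=3; lhs holds on [2,2])
  i=3: ✗ (lhs fails at k=3 before rhs at j=4)
  i=4: ✗ (no rhs in [5,5])
  i=5: ✓ (rhs at j=6; lhs holds on [5,5])
  i=6: ✗ (lhs fails at k=6 before rhs at j=7)
  i=7: ✗ (no rhs in [8,8])
  i=8: ✓ (rhs at j=9; lhs holds on [8,8])
  i=9: ✗ (lhs fails at k=9 before rhs at j=10)

2, 5, 8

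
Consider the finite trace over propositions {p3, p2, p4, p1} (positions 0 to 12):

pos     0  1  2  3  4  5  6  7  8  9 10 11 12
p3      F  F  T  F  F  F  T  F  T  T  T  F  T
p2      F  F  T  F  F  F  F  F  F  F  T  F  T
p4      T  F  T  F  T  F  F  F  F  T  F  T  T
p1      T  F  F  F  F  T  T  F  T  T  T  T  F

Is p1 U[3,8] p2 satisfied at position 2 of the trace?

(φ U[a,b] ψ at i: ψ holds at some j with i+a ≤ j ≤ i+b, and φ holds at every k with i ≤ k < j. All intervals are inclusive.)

Need some j in [5,10] with p2, and p1 at every k in [2,j-1].
  j=5: p2 false.
  j=6: p2 false.
  j=7: p2 false.
  j=8: p2 false.
  j=9: p2 false.
  j=10: p2 holds, but p1 fails at k=2 → not this j.
No j in the window works → until fails.

False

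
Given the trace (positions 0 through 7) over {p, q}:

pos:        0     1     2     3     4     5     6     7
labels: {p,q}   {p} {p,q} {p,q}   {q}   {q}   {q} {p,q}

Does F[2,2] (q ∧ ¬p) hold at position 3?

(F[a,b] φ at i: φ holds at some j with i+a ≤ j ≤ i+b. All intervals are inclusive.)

Yes

Check (q ∧ ¬p) at each j in [5,5]:
  j=5: true
Found at j=5 → formula holds.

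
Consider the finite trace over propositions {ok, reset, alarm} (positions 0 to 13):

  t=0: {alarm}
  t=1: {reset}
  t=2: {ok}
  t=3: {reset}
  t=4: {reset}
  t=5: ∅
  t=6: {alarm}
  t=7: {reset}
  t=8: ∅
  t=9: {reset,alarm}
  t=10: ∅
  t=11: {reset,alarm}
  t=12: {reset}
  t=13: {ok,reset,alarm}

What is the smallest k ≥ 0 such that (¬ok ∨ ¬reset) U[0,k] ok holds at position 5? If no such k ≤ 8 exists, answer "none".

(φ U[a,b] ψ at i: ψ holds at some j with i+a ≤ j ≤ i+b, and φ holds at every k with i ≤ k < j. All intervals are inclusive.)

Need earliest j ≥ 5 with ok, and (¬ok ∨ ¬reset) at every k in [5,j-1].
  j=5: rhs fails.
  j=6: rhs fails.
  j=7: rhs fails.
  j=8: rhs fails.
  j=9: rhs fails.
  j=10: rhs fails.
  j=11: rhs fails.
  j=12: rhs fails.
  j=13: rhs holds; lhs holds on [5,12]. k = 8.

8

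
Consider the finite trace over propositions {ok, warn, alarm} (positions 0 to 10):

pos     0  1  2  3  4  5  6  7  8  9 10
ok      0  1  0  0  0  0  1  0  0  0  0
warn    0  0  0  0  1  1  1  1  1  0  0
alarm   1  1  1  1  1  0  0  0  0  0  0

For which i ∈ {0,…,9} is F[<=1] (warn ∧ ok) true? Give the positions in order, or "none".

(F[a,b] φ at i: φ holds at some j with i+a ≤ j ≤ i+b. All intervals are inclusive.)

5, 6

Evaluate at each i in [0,9]:
  i=0: ✗ (none in [0,1])
  i=1: ✗ (none in [1,2])
  i=2: ✗ (none in [2,3])
  i=3: ✗ (none in [3,4])
  i=4: ✗ (none in [4,5])
  i=5: ✓ (witness j=6)
  i=6: ✓ (witness j=6)
  i=7: ✗ (none in [7,8])
  i=8: ✗ (none in [8,9])
  i=9: ✗ (none in [9,10])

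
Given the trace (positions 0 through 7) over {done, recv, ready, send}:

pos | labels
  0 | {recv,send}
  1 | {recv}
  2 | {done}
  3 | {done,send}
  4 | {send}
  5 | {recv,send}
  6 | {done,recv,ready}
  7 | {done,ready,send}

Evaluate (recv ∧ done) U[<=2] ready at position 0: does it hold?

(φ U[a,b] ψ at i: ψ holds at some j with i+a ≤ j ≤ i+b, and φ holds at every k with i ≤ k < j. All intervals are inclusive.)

False

Need some j in [0,2] with ready, and (recv ∧ done) at every k in [0,j-1].
  j=0: ready false.
  j=1: ready false.
  j=2: ready false.
No j in the window works → until fails.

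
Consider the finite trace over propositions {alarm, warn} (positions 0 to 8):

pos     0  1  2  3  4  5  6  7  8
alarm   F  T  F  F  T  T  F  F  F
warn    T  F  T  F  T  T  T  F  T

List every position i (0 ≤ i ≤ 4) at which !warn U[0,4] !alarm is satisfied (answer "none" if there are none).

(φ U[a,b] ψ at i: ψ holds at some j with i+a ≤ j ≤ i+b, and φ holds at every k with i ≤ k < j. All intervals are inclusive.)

0, 1, 2, 3

Evaluate at each i in [0,4]:
  i=0: ✓ (rhs at j=0)
  i=1: ✓ (rhs at j=2; lhs holds on [1,1])
  i=2: ✓ (rhs at j=2)
  i=3: ✓ (rhs at j=3)
  i=4: ✗ (lhs fails at k=4 before rhs at j=6)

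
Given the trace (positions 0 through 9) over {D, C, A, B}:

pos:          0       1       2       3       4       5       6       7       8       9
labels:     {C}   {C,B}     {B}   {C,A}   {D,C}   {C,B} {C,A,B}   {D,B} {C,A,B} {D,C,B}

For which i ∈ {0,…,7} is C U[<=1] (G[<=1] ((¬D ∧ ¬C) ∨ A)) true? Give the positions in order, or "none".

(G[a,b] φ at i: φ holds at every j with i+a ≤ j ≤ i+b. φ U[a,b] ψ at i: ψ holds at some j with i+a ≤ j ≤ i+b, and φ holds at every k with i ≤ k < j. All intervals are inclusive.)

1, 2

Evaluate at each i in [0,7]:
  i=0: ✗ (no rhs in [0,1])
  i=1: ✓ (rhs at j=2; lhs holds on [1,1])
  i=2: ✓ (rhs at j=2)
  i=3: ✗ (no rhs in [3,4])
  i=4: ✗ (no rhs in [4,5])
  i=5: ✗ (no rhs in [5,6])
  i=6: ✗ (no rhs in [6,7])
  i=7: ✗ (no rhs in [7,8])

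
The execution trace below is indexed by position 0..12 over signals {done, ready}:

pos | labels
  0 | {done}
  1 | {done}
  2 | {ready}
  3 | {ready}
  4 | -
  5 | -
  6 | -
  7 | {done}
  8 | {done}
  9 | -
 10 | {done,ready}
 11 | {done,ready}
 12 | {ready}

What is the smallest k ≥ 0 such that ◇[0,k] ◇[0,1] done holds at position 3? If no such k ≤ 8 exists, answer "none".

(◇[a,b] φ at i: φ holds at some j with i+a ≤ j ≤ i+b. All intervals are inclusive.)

3

Scan j = 3,4,… for ◇[0,1] done:
  j=3: fails
  j=4: fails
  j=5: fails
  j=6: holds
First hit at j=6, so smallest k = 6-3 = 3.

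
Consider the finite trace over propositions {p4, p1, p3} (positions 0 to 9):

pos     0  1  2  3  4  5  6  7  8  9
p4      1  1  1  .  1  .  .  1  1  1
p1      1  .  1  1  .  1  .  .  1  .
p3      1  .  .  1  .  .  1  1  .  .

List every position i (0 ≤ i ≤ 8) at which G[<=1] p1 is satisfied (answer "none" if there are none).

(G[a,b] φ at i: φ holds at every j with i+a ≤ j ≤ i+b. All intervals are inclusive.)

2

Evaluate at each i in [0,8]:
  i=0: ✗ (fails at j=1)
  i=1: ✗ (fails at j=1)
  i=2: ✓ (all of [2,3])
  i=3: ✗ (fails at j=4)
  i=4: ✗ (fails at j=4)
  i=5: ✗ (fails at j=6)
  i=6: ✗ (fails at j=6)
  i=7: ✗ (fails at j=7)
  i=8: ✗ (fails at j=9)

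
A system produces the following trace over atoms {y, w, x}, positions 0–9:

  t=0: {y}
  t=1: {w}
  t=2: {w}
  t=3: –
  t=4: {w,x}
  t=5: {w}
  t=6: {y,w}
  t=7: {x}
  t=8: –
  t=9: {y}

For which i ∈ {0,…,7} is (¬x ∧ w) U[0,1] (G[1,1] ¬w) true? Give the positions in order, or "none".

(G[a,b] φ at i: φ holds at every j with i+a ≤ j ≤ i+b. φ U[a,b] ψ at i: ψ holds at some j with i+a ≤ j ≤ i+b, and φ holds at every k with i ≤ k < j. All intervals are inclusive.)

Evaluate at each i in [0,7]:
  i=0: ✗ (no rhs in [0,1])
  i=1: ✓ (rhs at j=2; lhs holds on [1,1])
  i=2: ✓ (rhs at j=2)
  i=3: ✗ (no rhs in [3,4])
  i=4: ✗ (no rhs in [4,5])
  i=5: ✓ (rhs at j=6; lhs holds on [5,5])
  i=6: ✓ (rhs at j=6)
  i=7: ✓ (rhs at j=7)

1, 2, 5, 6, 7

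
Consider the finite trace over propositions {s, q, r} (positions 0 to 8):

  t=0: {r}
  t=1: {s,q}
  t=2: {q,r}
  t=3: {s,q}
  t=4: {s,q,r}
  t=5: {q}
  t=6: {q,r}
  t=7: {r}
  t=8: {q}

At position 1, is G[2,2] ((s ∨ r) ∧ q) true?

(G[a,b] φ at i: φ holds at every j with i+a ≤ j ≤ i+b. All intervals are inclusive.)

Check ((s ∨ r) ∧ q) at every j in [3,3]:
  j=3: true
All positions satisfy it → formula holds.

Holds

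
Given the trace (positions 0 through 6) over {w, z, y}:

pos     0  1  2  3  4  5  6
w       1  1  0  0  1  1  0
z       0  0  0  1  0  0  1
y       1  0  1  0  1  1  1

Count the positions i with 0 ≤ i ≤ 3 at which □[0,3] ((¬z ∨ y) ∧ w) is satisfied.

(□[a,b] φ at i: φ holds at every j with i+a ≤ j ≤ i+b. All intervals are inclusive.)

0

Evaluate at each i in [0,3]:
  i=0: ✗ (fails at j=2)
  i=1: ✗ (fails at j=2)
  i=2: ✗ (fails at j=2)
  i=3: ✗ (fails at j=3)
Positions where it holds: {} → 0.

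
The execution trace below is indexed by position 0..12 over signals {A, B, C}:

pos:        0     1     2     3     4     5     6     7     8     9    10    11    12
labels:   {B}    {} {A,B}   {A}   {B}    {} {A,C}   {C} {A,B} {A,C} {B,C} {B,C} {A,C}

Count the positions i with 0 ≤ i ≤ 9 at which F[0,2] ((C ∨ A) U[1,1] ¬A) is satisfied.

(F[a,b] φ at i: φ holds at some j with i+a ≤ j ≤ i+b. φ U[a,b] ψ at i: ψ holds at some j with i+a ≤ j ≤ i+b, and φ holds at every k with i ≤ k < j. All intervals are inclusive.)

Evaluate at each i in [0,9]:
  i=0: ✗ (none in [0,2])
  i=1: ✓ (witness j=3)
  i=2: ✓ (witness j=3)
  i=3: ✓ (witness j=3)
  i=4: ✓ (witness j=6)
  i=5: ✓ (witness j=6)
  i=6: ✓ (witness j=6)
  i=7: ✓ (witness j=9)
  i=8: ✓ (witness j=9)
  i=9: ✓ (witness j=9)
Positions where it holds: {1, 2, 3, 4, 5, 6, 7, 8, 9} → 9.

9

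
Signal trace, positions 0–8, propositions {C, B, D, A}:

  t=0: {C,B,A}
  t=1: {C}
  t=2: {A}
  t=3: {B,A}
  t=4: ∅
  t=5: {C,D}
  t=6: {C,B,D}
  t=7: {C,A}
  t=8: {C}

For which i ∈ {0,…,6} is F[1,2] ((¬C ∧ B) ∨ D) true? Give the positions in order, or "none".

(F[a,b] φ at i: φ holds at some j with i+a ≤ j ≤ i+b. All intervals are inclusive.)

Evaluate at each i in [0,6]:
  i=0: ✗ (none in [1,2])
  i=1: ✓ (witness j=3)
  i=2: ✓ (witness j=3)
  i=3: ✓ (witness j=5)
  i=4: ✓ (witness j=5)
  i=5: ✓ (witness j=6)
  i=6: ✗ (none in [7,8])

1, 2, 3, 4, 5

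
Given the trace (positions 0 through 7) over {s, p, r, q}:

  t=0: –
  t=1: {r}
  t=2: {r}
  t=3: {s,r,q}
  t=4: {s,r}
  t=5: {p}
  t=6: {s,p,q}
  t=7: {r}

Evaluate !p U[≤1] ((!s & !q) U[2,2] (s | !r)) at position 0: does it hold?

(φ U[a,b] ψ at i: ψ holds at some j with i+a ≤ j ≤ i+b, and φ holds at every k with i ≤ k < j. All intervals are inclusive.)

Need some j in [0,1] with ((!s & !q) U[2,2] (s | !r)), and !p at every k in [0,j-1].
  j=0: ((!s & !q) U[2,2] (s | !r)) — fails.
  j=1: ((!s & !q) U[2,2] (s | !r)) holds; !p holds at every k in [0,0] → satisfied.

True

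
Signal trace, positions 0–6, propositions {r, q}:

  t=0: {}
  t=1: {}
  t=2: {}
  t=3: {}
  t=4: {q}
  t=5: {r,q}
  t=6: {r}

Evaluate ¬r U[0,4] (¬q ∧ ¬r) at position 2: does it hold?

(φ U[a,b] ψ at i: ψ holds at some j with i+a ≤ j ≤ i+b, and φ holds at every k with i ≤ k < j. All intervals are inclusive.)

Holds

Need some j in [2,6] with (¬q ∧ ¬r), and ¬r at every k in [2,j-1].
  j=2: (¬q ∧ ¬r) holds; no prefix to check → satisfied.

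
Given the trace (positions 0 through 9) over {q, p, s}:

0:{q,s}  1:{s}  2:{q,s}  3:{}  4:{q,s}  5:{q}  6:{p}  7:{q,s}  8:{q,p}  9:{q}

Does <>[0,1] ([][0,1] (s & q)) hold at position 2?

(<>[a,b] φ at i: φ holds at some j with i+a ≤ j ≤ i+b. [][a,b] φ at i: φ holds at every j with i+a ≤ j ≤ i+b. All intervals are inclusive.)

Check [][0,1] (s & q) at each j in [2,3]:
  j=2: fails at 3
  j=3: fails at 3
No position in the window satisfies it → formula fails.

False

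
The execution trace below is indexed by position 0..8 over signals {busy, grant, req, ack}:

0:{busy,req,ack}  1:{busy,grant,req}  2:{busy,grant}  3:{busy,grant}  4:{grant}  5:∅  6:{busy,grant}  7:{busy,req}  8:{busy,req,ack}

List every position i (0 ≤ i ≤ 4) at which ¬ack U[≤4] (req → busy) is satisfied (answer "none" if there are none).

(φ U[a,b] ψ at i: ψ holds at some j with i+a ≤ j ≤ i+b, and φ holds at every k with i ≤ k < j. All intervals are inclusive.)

Evaluate at each i in [0,4]:
  i=0: ✓ (rhs at j=0)
  i=1: ✓ (rhs at j=1)
  i=2: ✓ (rhs at j=2)
  i=3: ✓ (rhs at j=3)
  i=4: ✓ (rhs at j=4)

0, 1, 2, 3, 4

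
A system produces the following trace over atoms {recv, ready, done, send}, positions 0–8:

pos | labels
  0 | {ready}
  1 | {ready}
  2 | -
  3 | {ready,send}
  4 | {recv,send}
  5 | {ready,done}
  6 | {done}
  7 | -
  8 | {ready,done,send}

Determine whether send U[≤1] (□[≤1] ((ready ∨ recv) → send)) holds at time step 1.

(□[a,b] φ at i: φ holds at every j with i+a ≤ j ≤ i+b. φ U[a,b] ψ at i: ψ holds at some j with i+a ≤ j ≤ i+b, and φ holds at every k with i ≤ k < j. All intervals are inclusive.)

Need some j in [1,2] with □[≤1] ((ready ∨ recv) → send), and send at every k in [1,j-1].
  j=1: □[≤1] ((ready ∨ recv) → send) — fails at 1.
  j=2: □[≤1] ((ready ∨ recv) → send) holds, but send fails at k=1 → not this j.
No j in the window works → until fails.

No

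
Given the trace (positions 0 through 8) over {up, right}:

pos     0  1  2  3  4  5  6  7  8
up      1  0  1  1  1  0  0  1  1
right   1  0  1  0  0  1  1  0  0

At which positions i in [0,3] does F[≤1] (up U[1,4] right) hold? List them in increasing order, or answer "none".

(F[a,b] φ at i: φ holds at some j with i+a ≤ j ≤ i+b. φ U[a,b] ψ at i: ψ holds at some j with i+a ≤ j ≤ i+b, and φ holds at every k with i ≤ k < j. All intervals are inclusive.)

1, 2, 3

Evaluate at each i in [0,3]:
  i=0: ✗ (none in [0,1])
  i=1: ✓ (witness j=2)
  i=2: ✓ (witness j=2)
  i=3: ✓ (witness j=3)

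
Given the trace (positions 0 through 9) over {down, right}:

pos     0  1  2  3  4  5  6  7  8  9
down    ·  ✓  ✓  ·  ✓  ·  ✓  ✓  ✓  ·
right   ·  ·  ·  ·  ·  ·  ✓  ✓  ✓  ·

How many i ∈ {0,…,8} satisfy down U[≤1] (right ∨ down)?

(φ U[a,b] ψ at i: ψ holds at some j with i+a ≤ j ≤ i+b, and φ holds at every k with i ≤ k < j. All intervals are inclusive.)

6

Evaluate at each i in [0,8]:
  i=0: ✗ (lhs fails at k=0 before rhs at j=1)
  i=1: ✓ (rhs at j=1)
  i=2: ✓ (rhs at j=2)
  i=3: ✗ (lhs fails at k=3 before rhs at j=4)
  i=4: ✓ (rhs at j=4)
  i=5: ✗ (lhs fails at k=5 before rhs at j=6)
  i=6: ✓ (rhs at j=6)
  i=7: ✓ (rhs at j=7)
  i=8: ✓ (rhs at j=8)
Positions where it holds: {1, 2, 4, 6, 7, 8} → 6.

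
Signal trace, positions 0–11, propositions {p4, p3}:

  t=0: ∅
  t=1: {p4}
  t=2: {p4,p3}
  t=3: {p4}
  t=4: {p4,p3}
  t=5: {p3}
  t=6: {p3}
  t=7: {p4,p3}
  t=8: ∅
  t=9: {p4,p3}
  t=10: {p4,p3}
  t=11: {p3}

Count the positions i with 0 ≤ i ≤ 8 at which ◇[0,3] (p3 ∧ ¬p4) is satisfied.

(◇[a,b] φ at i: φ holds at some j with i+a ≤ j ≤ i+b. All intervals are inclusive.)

6

Evaluate at each i in [0,8]:
  i=0: ✗ (none in [0,3])
  i=1: ✗ (none in [1,4])
  i=2: ✓ (witness j=5)
  i=3: ✓ (witness j=5)
  i=4: ✓ (witness j=5)
  i=5: ✓ (witness j=5)
  i=6: ✓ (witness j=6)
  i=7: ✗ (none in [7,10])
  i=8: ✓ (witness j=11)
Positions where it holds: {2, 3, 4, 5, 6, 8} → 6.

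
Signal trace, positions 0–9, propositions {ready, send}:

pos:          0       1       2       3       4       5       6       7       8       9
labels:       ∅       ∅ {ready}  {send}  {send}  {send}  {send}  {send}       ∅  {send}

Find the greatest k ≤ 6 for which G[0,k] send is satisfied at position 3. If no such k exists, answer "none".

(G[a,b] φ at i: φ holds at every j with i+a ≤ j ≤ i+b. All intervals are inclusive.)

4

send must hold from j=3 onward; find where it first fails.
  j=3: holds
  j=4: holds
  j=5: holds
  j=6: holds
  j=7: holds
  j=8: fails
Holds on [3,7], so largest k = 4.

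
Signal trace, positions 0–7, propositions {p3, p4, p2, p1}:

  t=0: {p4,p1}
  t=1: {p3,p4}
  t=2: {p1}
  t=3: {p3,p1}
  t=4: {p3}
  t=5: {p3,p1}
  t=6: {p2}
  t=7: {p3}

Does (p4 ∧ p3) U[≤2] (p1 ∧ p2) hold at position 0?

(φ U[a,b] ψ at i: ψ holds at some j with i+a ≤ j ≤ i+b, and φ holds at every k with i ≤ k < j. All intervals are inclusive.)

Need some j in [0,2] with (p1 ∧ p2), and (p4 ∧ p3) at every k in [0,j-1].
  j=0: (p1 ∧ p2) false.
  j=1: (p1 ∧ p2) false.
  j=2: (p1 ∧ p2) false.
No j in the window works → until fails.

False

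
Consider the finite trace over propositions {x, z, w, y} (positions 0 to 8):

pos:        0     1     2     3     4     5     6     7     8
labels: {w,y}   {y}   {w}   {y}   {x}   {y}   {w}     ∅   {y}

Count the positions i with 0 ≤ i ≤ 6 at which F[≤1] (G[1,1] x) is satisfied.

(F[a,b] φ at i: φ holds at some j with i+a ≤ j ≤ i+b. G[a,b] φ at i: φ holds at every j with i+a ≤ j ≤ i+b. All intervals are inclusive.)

Evaluate at each i in [0,6]:
  i=0: ✗ (none in [0,1])
  i=1: ✗ (none in [1,2])
  i=2: ✓ (witness j=3)
  i=3: ✓ (witness j=3)
  i=4: ✗ (none in [4,5])
  i=5: ✗ (none in [5,6])
  i=6: ✗ (none in [6,7])
Positions where it holds: {2, 3} → 2.

2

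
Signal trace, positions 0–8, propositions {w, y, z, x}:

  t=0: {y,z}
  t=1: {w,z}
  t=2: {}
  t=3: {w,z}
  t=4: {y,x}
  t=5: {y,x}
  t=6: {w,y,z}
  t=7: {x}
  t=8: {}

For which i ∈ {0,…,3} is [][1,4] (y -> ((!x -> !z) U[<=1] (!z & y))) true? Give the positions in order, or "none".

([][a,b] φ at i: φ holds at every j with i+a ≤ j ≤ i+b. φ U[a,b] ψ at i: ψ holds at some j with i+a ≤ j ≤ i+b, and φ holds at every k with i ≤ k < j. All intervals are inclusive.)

0, 1

Evaluate at each i in [0,3]:
  i=0: ✓ (all of [1,4])
  i=1: ✓ (all of [2,5])
  i=2: ✗ (fails at j=6)
  i=3: ✗ (fails at j=6)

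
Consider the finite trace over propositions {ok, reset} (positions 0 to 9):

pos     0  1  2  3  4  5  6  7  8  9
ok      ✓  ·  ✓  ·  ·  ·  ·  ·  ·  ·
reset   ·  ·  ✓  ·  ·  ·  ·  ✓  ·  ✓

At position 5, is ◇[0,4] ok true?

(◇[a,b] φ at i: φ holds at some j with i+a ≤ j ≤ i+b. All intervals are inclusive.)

No

Check ok at each j in [5,9]:
  j=5: false
  j=6: false
  j=7: false
  j=8: false
  j=9: false
No position in the window satisfies it → formula fails.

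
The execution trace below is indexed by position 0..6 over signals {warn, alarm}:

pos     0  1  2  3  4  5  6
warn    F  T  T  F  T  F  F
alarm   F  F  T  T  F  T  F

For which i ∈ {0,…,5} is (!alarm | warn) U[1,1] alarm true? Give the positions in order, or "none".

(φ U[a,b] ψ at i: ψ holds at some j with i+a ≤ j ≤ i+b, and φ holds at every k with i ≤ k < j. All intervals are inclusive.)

Evaluate at each i in [0,5]:
  i=0: ✗ (no rhs in [1,1])
  i=1: ✓ (rhs at j=2; lhs holds on [1,1])
  i=2: ✓ (rhs at j=3; lhs holds on [2,2])
  i=3: ✗ (no rhs in [4,4])
  i=4: ✓ (rhs at j=5; lhs holds on [4,4])
  i=5: ✗ (no rhs in [6,6])

1, 2, 4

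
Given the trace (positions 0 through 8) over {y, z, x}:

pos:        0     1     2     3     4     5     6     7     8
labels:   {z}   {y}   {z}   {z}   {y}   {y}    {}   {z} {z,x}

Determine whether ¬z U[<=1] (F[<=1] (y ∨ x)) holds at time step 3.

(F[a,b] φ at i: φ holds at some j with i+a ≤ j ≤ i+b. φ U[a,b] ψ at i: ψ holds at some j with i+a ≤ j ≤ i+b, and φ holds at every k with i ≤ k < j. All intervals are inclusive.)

Holds

Need some j in [3,4] with F[<=1] (y ∨ x), and ¬z at every k in [3,j-1].
  j=3: F[<=1] (y ∨ x) holds; no prefix to check → satisfied.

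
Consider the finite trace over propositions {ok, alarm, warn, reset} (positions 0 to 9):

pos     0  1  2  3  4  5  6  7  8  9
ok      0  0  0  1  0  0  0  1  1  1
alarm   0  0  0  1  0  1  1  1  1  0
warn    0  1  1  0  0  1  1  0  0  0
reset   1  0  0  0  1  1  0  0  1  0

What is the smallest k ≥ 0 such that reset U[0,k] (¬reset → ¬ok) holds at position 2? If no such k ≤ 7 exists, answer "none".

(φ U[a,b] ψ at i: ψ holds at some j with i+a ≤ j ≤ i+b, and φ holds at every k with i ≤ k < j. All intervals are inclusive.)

0

Need earliest j ≥ 2 with (¬reset → ¬ok), and reset at every k in [2,j-1].
  j=2: rhs holds (empty prefix). k = 0.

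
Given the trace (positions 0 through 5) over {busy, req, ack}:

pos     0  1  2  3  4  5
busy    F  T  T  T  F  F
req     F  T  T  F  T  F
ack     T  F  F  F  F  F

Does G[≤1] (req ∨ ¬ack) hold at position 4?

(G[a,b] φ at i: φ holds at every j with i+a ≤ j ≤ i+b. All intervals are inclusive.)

Check (req ∨ ¬ack) at every j in [4,5]:
  j=4: true
  j=5: true
All positions satisfy it → formula holds.

Yes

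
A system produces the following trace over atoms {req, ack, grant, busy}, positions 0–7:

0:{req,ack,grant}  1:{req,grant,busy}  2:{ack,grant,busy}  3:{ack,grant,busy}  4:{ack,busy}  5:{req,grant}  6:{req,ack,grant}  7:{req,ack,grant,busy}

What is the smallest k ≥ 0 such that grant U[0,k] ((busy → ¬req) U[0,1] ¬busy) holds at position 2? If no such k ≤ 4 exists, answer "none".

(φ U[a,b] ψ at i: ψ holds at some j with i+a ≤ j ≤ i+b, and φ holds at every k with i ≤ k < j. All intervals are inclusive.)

2

Need earliest j ≥ 2 with ((busy → ¬req) U[0,1] ¬busy), and grant at every k in [2,j-1].
  j=2: rhs fails.
  j=3: rhs fails.
  j=4: rhs holds; lhs holds on [2,3]. k = 2.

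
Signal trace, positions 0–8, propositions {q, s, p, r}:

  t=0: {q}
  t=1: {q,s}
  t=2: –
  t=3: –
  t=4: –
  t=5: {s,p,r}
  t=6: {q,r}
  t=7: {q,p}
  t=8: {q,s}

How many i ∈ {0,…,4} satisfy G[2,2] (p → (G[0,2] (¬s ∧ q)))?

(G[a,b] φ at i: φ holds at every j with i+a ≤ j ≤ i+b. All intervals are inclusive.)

Evaluate at each i in [0,4]:
  i=0: ✓ (all of [2,2])
  i=1: ✓ (all of [3,3])
  i=2: ✓ (all of [4,4])
  i=3: ✗ (fails at j=5)
  i=4: ✓ (all of [6,6])
Positions where it holds: {0, 1, 2, 4} → 4.

4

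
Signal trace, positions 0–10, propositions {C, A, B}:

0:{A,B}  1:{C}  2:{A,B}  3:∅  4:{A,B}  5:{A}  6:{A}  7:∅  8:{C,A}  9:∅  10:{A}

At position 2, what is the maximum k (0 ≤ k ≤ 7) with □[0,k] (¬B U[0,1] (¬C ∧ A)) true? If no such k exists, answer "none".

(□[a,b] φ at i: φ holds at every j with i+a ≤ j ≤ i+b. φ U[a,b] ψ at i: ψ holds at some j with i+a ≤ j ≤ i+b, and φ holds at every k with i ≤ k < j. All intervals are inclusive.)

(¬B U[0,1] (¬C ∧ A)) must hold from j=2 onward; find where it first fails.
  j=2: holds
  j=3: holds
  j=4: holds
  j=5: holds
  j=6: holds
  j=7: fails
Holds on [2,6], so largest k = 4.

4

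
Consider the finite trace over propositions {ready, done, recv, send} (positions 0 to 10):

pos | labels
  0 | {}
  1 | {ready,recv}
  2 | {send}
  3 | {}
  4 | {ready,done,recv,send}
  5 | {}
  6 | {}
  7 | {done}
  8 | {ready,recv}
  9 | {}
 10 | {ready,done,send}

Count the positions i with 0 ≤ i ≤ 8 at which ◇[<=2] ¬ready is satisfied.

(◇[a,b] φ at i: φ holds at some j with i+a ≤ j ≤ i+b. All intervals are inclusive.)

9

Evaluate at each i in [0,8]:
  i=0: ✓ (witness j=0)
  i=1: ✓ (witness j=2)
  i=2: ✓ (witness j=2)
  i=3: ✓ (witness j=3)
  i=4: ✓ (witness j=5)
  i=5: ✓ (witness j=5)
  i=6: ✓ (witness j=6)
  i=7: ✓ (witness j=7)
  i=8: ✓ (witness j=9)
Positions where it holds: {0, 1, 2, 3, 4, 5, 6, 7, 8} → 9.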